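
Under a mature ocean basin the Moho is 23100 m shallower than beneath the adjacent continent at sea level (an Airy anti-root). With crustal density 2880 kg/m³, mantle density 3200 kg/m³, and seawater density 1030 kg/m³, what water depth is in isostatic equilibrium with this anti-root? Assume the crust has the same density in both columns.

Replacing a thickness d of crust by seawater at the top must be balanced by replacing crust with mantle at the base: d (ρ_c − ρ_w) = a (ρ_m − ρ_c).
d = a (ρ_m − ρ_c)/(ρ_c − ρ_w) = 23100 m × 320/1850 = 4000 m.

4000 m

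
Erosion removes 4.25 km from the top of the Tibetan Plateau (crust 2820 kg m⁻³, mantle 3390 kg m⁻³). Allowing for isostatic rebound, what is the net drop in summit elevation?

0.715 km

Rebound u = e ρ_c/ρ_m = 4.25 km × 2820/3390 = 3.535 km.
Net surface drop = e − u = 4.25 km − 3.535 km = e (ρ_m − ρ_c)/ρ_m = 0.715 km.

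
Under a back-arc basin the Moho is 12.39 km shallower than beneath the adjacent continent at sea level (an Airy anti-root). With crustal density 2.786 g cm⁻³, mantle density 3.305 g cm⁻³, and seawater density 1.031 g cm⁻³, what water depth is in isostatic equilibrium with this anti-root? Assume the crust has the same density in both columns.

3.66 km

Replacing a thickness d of crust by seawater at the top must be balanced by replacing crust with mantle at the base: d (ρ_c − ρ_w) = a (ρ_m − ρ_c).
d = a (ρ_m − ρ_c)/(ρ_c − ρ_w) = 12.39 km × 0.519/1.755 = 3.66 km.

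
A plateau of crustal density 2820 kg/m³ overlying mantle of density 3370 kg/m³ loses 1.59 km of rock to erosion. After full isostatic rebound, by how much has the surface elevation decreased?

Rebound u = e ρ_c/ρ_m = 1.59 km × 2820/3370 = 1.331 km.
Net surface drop = e − u = 1.59 km − 1.331 km = e (ρ_m − ρ_c)/ρ_m = 0.259 km.

0.259 km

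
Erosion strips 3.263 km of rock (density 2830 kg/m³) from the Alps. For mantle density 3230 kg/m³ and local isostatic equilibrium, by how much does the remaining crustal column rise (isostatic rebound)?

2.86 km

Unloading: uplift u = e ρ_c/ρ_m = 3.263 km × 2830/3230 = 2.86 km.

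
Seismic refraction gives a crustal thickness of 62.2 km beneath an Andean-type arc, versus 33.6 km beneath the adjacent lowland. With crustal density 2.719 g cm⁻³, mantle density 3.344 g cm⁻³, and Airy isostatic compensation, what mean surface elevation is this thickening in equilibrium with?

Excess crust Δ = 62.2 km − 33.6 km = 28.6 km, split between elevation h and root r with h + r = Δ.
Airy balance ρ_c h = (ρ_m − ρ_c) r gives r = h ρ_c/(ρ_m − ρ_c), so h (1 + ρ_c/(ρ_m − ρ_c)) = Δ, i.e. h = Δ (ρ_m − ρ_c)/ρ_m.
h = 28.6 km × 0.625/3.344 = 5.35 km.

5.35 km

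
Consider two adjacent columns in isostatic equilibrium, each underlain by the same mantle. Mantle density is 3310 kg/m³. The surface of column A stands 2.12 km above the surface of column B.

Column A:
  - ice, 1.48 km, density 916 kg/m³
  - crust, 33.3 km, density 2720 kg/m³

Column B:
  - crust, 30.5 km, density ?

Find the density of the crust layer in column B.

Take the compensation level at the base of the deeper column (depth z_c below the surface of column A) and equate Σ ρ_i t_i down to z_c; mantle fills any gap and the z_c terms cancel.
Column A: 1.48×916 + 33.3×2720 + (z_c − 34.78)×3310
Column B: 2.12×0 + 30.5×ρ + (z_c − 2.12 − 30.5)×3310
The z_c×3310 term appears on both sides and cancels. Collect the known terms of each column as K = Σ(ρt)_known − 3310 × (depth of known layers): K_A = 91931.68 − 3310×34.78 = −23190.12; K_B = 0 − 3310×(2.12 + 30.5) = −107972.2.
Balance: K_A = K_B + 30.5×ρ, so ρ = (K_A − K_B)/30.5 = 84782.1/30.5 = 2780 kg/m³.

2780 kg/m³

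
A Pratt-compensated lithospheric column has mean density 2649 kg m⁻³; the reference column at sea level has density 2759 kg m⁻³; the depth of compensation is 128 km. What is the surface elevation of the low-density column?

ρ_ref D = ρ (D + h) → h = D (ρ_ref − ρ)/ρ.
h = 128 km × (2759 − 2649)/2649 = 5.32 km.

5.32 km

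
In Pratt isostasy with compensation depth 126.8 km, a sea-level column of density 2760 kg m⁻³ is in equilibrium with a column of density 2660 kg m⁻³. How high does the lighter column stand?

ρ_ref D = ρ (D + h) → h = D (ρ_ref − ρ)/ρ.
h = 126.8 km × (2760 − 2660)/2660 = 4.77 km.

4.77 km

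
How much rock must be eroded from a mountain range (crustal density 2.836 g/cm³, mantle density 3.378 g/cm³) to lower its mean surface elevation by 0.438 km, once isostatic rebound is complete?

Net drop Δ = e − u = e − e ρ_c/ρ_m = e (ρ_m − ρ_c)/ρ_m.
e = Δ ρ_m/(ρ_m − ρ_c) = 0.438 km × 3.378/0.542 = 2.73 km.

2.73 km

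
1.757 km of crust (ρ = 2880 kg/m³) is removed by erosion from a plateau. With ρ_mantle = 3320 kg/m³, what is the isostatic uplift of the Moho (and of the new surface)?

Unloading: uplift u = e ρ_c/ρ_m = 1.757 km × 2880/3320 = 1.52 km.

1.52 km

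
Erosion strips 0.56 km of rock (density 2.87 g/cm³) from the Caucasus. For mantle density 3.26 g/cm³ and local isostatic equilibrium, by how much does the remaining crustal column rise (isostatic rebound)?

0.493 km

Unloading: uplift u = e ρ_c/ρ_m = 0.56 km × 2.87/3.26 = 0.493 km.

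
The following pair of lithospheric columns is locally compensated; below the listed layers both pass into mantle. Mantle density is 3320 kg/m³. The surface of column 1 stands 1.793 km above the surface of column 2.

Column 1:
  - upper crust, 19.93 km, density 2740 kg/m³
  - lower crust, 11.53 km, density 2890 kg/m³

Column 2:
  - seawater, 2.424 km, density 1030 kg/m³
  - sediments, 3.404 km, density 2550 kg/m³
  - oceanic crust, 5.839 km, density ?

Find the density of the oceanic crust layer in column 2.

2910 kg/m³

Take the compensation level at the base of the deeper column (depth z_c below the surface of column 1) and equate Σ ρ_i t_i down to z_c; mantle fills any gap and the z_c terms cancel.
Column 1: 19.93×2740 + 11.53×2890 + (z_c − 31.46)×3320
Column 2: 1.793×0 + 2.424×1030 + 3.404×2550 + 5.839×ρ + (z_c − 1.793 − 11.667)×3320
The z_c×3320 term appears on both sides and cancels. Collect the known terms of each column as K = Σ(ρt)_known − 3320 × (depth of known layers): K_1 = 87929.9 − 3320×31.46 = −16517.3; K_2 = 11176.92 − 3320×(1.793 + 11.667) = −33510.28.
Balance: K_1 = K_2 + 5.839×ρ, so ρ = (K_1 − K_2)/5.839 = 16993/5.839 = 2910 kg/m³.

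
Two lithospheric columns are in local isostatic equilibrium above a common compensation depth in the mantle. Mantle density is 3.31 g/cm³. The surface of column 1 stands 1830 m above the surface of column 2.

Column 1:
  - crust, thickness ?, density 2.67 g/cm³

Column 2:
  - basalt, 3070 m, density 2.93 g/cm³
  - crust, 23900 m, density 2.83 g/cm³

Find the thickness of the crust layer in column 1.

29200 m

Take the compensation level at the base of the deeper column (depth z_c below the surface of column 1) and equate Σ ρ_i t_i down to z_c; mantle fills any gap and the z_c terms cancel.
Column 1: x×2.67 + (z_c − 0 − x)×3.31
Column 2: 1830×0 + 3070×2.93 + 23900×2.83 + (z_c − 1830 − 26970)×3.31
The z_c×3.31 term appears on both sides and cancels. Collect the known terms of each column as K = Σ(ρt)_known − 3.31 × (depth of known layers): K_1 = 0 − 3.31×0 = 0; K_2 = 76632.1 − 3.31×(1830 + 26970) = −18695.9.
Balance: K_1 − x×(3.31 − 2.67) = K_2, so x = (K_1 − K_2)/(3.31 − 2.67) = 18695.9/0.64 = 29200 m.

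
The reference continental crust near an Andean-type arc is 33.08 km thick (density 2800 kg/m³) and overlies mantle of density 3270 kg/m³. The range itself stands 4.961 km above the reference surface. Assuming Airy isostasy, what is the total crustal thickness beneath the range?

67.6 km

Root depth r = h ρ_c / (ρ_m − ρ_c) = 4.961 km × 2800 / 470 = 29.55 km.
Total thickness = T + h + r = 33.08 km + 4.961 km + 29.55 km = 67.6 km.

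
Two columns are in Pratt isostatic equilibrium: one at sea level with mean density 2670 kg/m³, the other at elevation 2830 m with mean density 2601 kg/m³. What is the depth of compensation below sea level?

ρ_ref D = ρ (D + h) → D (ρ_ref − ρ) = ρ h.
D = ρ h/(ρ_ref − ρ) = 2601 × 2830 m/(2670 − 2601) = 107000 m.

107000 m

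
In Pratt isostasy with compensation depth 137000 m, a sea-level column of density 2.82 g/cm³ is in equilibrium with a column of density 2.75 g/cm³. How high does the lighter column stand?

ρ_ref D = ρ (D + h) → h = D (ρ_ref − ρ)/ρ.
h = 137000 m × (2.82 − 2.75)/2.75 = 3490 m.

3490 m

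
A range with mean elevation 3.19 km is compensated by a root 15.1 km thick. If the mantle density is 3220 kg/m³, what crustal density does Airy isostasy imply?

ρ_c h = (ρ_m − ρ_c) r → ρ_c (h + r) = ρ_m r → ρ_c = ρ_m r / (h + r).
ρ_c = 3220 × 15.1 km / (3.19 km + 15.1 km) = 2660 kg/m³.

2660 kg/m³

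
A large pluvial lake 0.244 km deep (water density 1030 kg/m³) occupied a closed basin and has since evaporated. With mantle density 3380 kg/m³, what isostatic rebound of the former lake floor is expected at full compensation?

0.0744 km

u = d ρ_w/ρ_m = 0.244 km × 1030/3380 = 0.0744 km.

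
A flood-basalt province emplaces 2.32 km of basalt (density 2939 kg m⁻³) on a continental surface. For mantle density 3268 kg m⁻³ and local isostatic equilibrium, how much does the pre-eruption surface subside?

2.09 km

Subaerial loading: s = t ρ_load / ρ_m.
s = 2.32 km × 2939/3268 = 2.09 km.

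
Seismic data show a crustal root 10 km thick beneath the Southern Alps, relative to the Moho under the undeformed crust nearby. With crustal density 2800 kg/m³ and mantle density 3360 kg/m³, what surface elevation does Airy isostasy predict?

Isostatic balance requires: ρ_c h = (ρ_m − ρ_c) r.
h = r (ρ_m − ρ_c) / ρ_c = 10 km × (3360 − 2800) / 2800 = 2 km.

2 km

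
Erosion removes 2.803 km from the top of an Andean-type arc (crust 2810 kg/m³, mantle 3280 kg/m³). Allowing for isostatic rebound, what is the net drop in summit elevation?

Rebound u = e ρ_c/ρ_m = 2.803 km × 2810/3280 = 2.401 km.
Net surface drop = e − u = 2.803 km − 2.401 km = e (ρ_m − ρ_c)/ρ_m = 0.402 km.

0.402 km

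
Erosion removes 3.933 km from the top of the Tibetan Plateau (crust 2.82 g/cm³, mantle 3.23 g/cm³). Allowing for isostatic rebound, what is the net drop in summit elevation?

0.499 km

Rebound u = e ρ_c/ρ_m = 3.933 km × 2.82/3.23 = 3.434 km.
Net surface drop = e − u = 3.933 km − 3.434 km = e (ρ_m − ρ_c)/ρ_m = 0.499 km.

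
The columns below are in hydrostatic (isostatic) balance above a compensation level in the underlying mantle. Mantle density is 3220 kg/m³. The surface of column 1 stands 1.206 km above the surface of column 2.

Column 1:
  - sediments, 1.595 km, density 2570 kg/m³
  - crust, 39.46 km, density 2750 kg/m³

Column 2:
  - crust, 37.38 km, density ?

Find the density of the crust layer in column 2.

Take the compensation level at the base of the deeper column (depth z_c below the surface of column 1) and equate Σ ρ_i t_i down to z_c; mantle fills any gap and the z_c terms cancel.
Column 1: 1.595×2570 + 39.46×2750 + (z_c − 41.055)×3220
Column 2: 1.206×0 + 37.38×ρ + (z_c − 1.206 − 37.38)×3220
The z_c×3220 term appears on both sides and cancels. Collect the known terms of each column as K = Σ(ρt)_known − 3220 × (depth of known layers): K_1 = 112614.15 − 3220×41.055 = −19582.95; K_2 = 0 − 3220×(1.206 + 37.38) = −124246.92.
Balance: K_1 = K_2 + 37.38×ρ, so ρ = (K_1 − K_2)/37.38 = 104664/37.38 = 2800 kg/m³.

2800 kg/m³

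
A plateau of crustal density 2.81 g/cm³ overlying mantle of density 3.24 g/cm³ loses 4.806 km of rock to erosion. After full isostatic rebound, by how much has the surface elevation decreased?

Rebound u = e ρ_c/ρ_m = 4.806 km × 2.81/3.24 = 4.168 km.
Net surface drop = e − u = 4.806 km − 4.168 km = e (ρ_m − ρ_c)/ρ_m = 0.638 km.

0.638 km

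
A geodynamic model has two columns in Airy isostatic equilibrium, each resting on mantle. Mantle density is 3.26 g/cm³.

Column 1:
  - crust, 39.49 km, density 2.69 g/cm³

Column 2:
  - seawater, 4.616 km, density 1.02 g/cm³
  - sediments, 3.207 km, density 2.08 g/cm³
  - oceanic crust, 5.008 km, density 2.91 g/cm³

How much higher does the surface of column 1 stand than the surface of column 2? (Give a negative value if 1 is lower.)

2.03 km

For any compensation level in the mantle, the mantle terms cancel and isostasy reduces to e = (Σt_1 − Σt_2) − (Σ(ρt)_1 − Σ(ρt)_2) / ρ_m.
Σt_1 = 39.49 km; Σt_2 = 12.831 km; Σ(ρt)_1 = 106.2281; Σ(ρt)_2 = 25.95216 (in km·g/cm³).
e = (39.49 − 12.831) − (106.2281 − 25.95216) / 3.26 = 2.03 km.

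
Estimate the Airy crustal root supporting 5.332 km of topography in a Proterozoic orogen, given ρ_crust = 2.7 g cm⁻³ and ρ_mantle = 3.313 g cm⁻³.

By Archimedes' principle applied to the lithosphere: the weight of the topography is balanced by the buoyancy of the root, ρ_c h = (ρ_m − ρ_c) r.
r = h · ρ_c / (ρ_m − ρ_c) = 5.332 km × 2.7 / (3.313 − 2.7) = 23.5 km.

23.5 km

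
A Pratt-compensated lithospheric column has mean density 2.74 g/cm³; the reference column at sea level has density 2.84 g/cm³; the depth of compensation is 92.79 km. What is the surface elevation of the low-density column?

3.39 km

ρ_ref D = ρ (D + h) → h = D (ρ_ref − ρ)/ρ.
h = 92.79 km × (2.84 − 2.74)/2.74 = 3.39 km.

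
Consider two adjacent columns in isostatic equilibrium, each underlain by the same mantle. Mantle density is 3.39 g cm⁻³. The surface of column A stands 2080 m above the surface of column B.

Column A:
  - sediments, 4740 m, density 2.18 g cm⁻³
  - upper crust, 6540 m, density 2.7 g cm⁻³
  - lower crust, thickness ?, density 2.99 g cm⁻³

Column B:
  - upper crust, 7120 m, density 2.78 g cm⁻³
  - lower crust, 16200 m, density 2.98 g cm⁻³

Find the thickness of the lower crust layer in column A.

19500 m

Take the compensation level at the base of the deeper column (depth z_c below the surface of column A) and equate Σ ρ_i t_i down to z_c; mantle fills any gap and the z_c terms cancel.
Column A: 4740×2.18 + 6540×2.7 + x×2.99 + (z_c − 11280 − x)×3.39
Column B: 2080×0 + 7120×2.78 + 16200×2.98 + (z_c − 2080 − 23320)×3.39
The z_c×3.39 term appears on both sides and cancels. Collect the known terms of each column as K = Σ(ρt)_known − 3.39 × (depth of known layers): K_A = 27991.2 − 3.39×11280 = −10248; K_B = 68069.6 − 3.39×(2080 + 23320) = −18036.4.
Balance: K_A − x×(3.39 − 2.99) = K_B, so x = (K_A − K_B)/(3.39 − 2.99) = 7788.4/0.4 = 19500 m.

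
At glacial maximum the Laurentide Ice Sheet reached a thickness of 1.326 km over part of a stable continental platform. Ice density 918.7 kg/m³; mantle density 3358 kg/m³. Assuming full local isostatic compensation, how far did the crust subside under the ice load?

By Archimedes' principle applied to the lithosphere: the ice load ρ_ice t is balanced by mantle displaced below, ρ_m s.
s = t ρ_ice / ρ_m = 1.326 km × 918.7/3358 = 0.363 km.

0.363 km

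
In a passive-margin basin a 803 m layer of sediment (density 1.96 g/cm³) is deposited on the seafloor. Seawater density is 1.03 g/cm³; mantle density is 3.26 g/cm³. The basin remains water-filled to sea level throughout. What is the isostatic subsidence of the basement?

Submarine loading: the sediment displaces seawater, and the subsidence is in turn flooded, so s (ρ_m − ρ_w) = t (ρ_sed − ρ_w).
s = 803 m × (1.96 − 1.03) / (3.26 − 1.03) = 335 m.

335 m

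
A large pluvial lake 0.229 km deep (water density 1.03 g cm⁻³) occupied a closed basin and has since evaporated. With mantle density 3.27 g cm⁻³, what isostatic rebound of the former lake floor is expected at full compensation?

u = d ρ_w/ρ_m = 0.229 km × 1.03/3.27 = 0.0721 km.

0.0721 km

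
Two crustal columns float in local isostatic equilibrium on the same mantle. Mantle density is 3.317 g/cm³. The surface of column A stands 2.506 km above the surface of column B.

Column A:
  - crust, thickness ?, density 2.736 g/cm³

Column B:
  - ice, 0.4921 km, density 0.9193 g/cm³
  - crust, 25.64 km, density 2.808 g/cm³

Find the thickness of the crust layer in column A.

Take the compensation level at the base of the deeper column (depth z_c below the surface of column A) and equate Σ ρ_i t_i down to z_c; mantle fills any gap and the z_c terms cancel.
Column A: x×2.736 + (z_c − 0 − x)×3.317
Column B: 2.506×0 + 0.4921×0.9193 + 25.64×2.808 + (z_c − 2.506 − 26.1321)×3.317
The z_c×3.317 term appears on both sides and cancels. Collect the known terms of each column as K = Σ(ρt)_known − 3.317 × (depth of known layers): K_A = 0 − 3.317×0 = 0; K_B = 72.4495075 − 3.317×(2.506 + 26.1321) = −22.5430702.
Balance: K_A − x×(3.317 − 2.736) = K_B, so x = (K_A − K_B)/(3.317 − 2.736) = 22.5431/0.581 = 38.8 km.

38.8 km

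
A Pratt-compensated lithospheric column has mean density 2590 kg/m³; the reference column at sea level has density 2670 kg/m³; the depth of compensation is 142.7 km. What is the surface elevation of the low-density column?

ρ_ref D = ρ (D + h) → h = D (ρ_ref − ρ)/ρ.
h = 142.7 km × (2670 − 2590)/2590 = 4.41 km.

4.41 km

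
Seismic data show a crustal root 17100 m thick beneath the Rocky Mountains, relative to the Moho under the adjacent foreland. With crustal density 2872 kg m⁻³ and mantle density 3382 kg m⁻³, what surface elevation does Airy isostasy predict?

Balancing pressure at the compensation depth: ρ_c h = (ρ_m − ρ_c) r.
h = r (ρ_m − ρ_c) / ρ_c = 17100 m × (3382 − 2872) / 2872 = 3040 m.

3040 m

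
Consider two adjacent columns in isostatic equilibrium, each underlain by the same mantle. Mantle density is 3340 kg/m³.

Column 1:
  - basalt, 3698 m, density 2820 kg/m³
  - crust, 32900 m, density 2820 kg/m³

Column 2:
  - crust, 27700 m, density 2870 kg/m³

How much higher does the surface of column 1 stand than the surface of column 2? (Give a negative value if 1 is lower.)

For any compensation level in the mantle, the mantle terms cancel and isostasy reduces to e = (Σt_1 − Σt_2) − (Σ(ρt)_1 − Σ(ρt)_2) / ρ_m.
Σt_1 = 36598 m; Σt_2 = 27700 m; Σ(ρt)_1 = 103206360; Σ(ρt)_2 = 79499000 (in m·kg/m³).
e = (36598 − 27700) − (103206360 − 79499000) / 3340 = 1800 m.

1800 m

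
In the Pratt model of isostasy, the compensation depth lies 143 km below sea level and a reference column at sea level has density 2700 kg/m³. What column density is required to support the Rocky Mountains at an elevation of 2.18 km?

2660 kg/m³

Pratt balance: ρ_ref D = ρ (D + h).
ρ = ρ_ref D/(D + h) = 2700 × 143 km/(143 km + 2.18 km) = 2660 kg/m³.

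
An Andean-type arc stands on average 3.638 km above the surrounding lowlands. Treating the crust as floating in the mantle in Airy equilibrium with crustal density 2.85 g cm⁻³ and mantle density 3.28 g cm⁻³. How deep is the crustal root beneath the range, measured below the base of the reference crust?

Balancing pressure at the compensation depth: the weight of the topography is balanced by the buoyancy of the root, ρ_c h = (ρ_m − ρ_c) r.
r = h · ρ_c / (ρ_m − ρ_c) = 3.638 km × 2.85 / (3.28 − 2.85) = 24.1 km.

24.1 km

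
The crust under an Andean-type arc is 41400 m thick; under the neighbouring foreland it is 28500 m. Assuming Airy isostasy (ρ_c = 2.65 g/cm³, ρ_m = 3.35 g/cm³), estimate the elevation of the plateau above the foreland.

2700 m

Excess crust Δ = 41400 m − 28500 m = 12900 m, split between elevation h and root r with h + r = Δ.
Airy balance ρ_c h = (ρ_m − ρ_c) r gives r = h ρ_c/(ρ_m − ρ_c), so h (1 + ρ_c/(ρ_m − ρ_c)) = Δ, i.e. h = Δ (ρ_m − ρ_c)/ρ_m.
h = 12900 m × 0.7/3.35 = 2700 m.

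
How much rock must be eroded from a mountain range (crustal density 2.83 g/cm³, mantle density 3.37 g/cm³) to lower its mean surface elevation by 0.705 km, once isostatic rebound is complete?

4.4 km

Net drop Δ = e − u = e − e ρ_c/ρ_m = e (ρ_m − ρ_c)/ρ_m.
e = Δ ρ_m/(ρ_m − ρ_c) = 0.705 km × 3.37/0.54 = 4.4 km.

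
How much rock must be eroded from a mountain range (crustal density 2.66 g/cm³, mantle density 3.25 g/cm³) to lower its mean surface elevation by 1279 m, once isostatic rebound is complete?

7050 m

Net drop Δ = e − u = e − e ρ_c/ρ_m = e (ρ_m − ρ_c)/ρ_m.
e = Δ ρ_m/(ρ_m − ρ_c) = 1279 m × 3.25/0.59 = 7050 m.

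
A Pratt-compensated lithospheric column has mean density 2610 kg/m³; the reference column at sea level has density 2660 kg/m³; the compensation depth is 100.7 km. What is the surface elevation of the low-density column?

1.93 km

ρ_ref D = ρ (D + h) → h = D (ρ_ref − ρ)/ρ.
h = 100.7 km × (2660 − 2610)/2610 = 1.93 km.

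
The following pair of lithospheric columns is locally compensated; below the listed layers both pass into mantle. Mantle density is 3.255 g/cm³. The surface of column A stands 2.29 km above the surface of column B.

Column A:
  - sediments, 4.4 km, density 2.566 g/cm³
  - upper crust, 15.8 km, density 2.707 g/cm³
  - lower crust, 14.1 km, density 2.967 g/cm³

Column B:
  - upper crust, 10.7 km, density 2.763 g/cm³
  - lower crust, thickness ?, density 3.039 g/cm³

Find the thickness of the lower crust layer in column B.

14 km

Take the compensation level at the base of the deeper column (depth z_c below the surface of column A) and equate Σ ρ_i t_i down to z_c; mantle fills any gap and the z_c terms cancel.
Column A: 4.4×2.566 + 15.8×2.707 + 14.1×2.967 + (z_c − 34.3)×3.255
Column B: 2.29×0 + 10.7×2.763 + x×3.039 + (z_c − 2.29 − 10.7 − x)×3.255
The z_c×3.255 term appears on both sides and cancels. Collect the known terms of each column as K = Σ(ρt)_known − 3.255 × (depth of known layers): K_A = 95.8957 − 3.255×34.3 = −15.7508; K_B = 29.5641 − 3.255×(2.29 + 10.7) = −12.71835.
Balance: K_A = K_B − x×(3.255 − 3.039), so x = (K_B − K_A)/(3.255 − 3.039) = 3.03245/0.216 = 14 km.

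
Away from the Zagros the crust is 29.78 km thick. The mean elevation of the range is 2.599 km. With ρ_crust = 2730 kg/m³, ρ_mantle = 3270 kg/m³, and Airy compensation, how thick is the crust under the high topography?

Root depth r = h ρ_c / (ρ_m − ρ_c) = 2.599 km × 2730 / 540 = 13.14 km.
Total thickness = T + h + r = 29.78 km + 2.599 km + 13.14 km = 45.5 km.

45.5 km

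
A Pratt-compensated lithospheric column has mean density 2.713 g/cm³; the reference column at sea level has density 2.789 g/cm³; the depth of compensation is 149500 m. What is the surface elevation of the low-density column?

4190 m

ρ_ref D = ρ (D + h) → h = D (ρ_ref − ρ)/ρ.
h = 149500 m × (2.789 − 2.713)/2.713 = 4190 m.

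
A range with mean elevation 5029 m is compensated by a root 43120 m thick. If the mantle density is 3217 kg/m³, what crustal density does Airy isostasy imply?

2880 kg/m³

ρ_c h = (ρ_m − ρ_c) r → ρ_c (h + r) = ρ_m r → ρ_c = ρ_m r / (h + r).
ρ_c = 3217 × 43120 m / (5029 m + 43120 m) = 2880 kg/m³.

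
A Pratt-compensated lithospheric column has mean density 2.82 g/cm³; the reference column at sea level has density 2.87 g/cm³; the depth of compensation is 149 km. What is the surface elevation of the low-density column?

2.64 km

ρ_ref D = ρ (D + h) → h = D (ρ_ref − ρ)/ρ.
h = 149 km × (2.87 − 2.82)/2.82 = 2.64 km.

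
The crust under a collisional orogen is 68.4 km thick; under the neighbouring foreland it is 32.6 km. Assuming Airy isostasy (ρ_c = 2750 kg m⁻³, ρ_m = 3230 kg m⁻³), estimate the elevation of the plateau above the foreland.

Excess crust Δ = 68.4 km − 32.6 km = 35.8 km, split between elevation h and root r with h + r = Δ.
Airy balance ρ_c h = (ρ_m − ρ_c) r gives r = h ρ_c/(ρ_m − ρ_c), so h (1 + ρ_c/(ρ_m − ρ_c)) = Δ, i.e. h = Δ (ρ_m − ρ_c)/ρ_m.
h = 35.8 km × 480/3230 = 5.32 km.

5.32 km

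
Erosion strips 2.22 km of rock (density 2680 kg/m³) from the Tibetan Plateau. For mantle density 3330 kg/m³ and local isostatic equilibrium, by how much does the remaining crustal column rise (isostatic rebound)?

1.79 km

Unloading: uplift u = e ρ_c/ρ_m = 2.22 km × 2680/3330 = 1.79 km.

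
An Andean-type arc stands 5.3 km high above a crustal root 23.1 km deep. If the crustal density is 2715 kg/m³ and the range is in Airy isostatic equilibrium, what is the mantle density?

3340 kg/m³

Airy balance: ρ_c h = (ρ_m − ρ_c) r → ρ_m = ρ_c (1 + h/r).
ρ_m = 2715 × (1 + 5.3 km/23.1 km) = 3340 kg/m³.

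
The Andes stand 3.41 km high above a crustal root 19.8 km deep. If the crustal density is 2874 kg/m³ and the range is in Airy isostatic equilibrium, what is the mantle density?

3370 kg/m³

Airy balance: ρ_c h = (ρ_m − ρ_c) r → ρ_m = ρ_c (1 + h/r).
ρ_m = 2874 × (1 + 3.41 km/19.8 km) = 3370 kg/m³.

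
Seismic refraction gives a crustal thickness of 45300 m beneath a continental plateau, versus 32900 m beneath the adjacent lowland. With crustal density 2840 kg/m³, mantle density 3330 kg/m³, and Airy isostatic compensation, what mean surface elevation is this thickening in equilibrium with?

1820 m

Excess crust Δ = 45300 m − 32900 m = 12400 m, split between elevation h and root r with h + r = Δ.
Airy balance ρ_c h = (ρ_m − ρ_c) r gives r = h ρ_c/(ρ_m − ρ_c), so h (1 + ρ_c/(ρ_m − ρ_c)) = Δ, i.e. h = Δ (ρ_m − ρ_c)/ρ_m.
h = 12400 m × 490/3330 = 1820 m.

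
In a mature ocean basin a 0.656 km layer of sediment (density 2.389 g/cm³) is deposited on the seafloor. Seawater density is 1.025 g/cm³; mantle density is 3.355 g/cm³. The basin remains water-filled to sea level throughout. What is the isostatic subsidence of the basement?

0.384 km

Submarine loading: the sediment displaces seawater, and the subsidence is in turn flooded, so s (ρ_m − ρ_w) = t (ρ_sed − ρ_w).
s = 0.656 km × (2.389 − 1.025) / (3.355 − 1.025) = 0.384 km.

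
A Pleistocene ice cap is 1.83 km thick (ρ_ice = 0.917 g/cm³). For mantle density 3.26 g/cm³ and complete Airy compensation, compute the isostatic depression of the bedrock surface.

0.515 km

Balancing pressure at the compensation depth: the ice load ρ_ice t is balanced by mantle displaced below, ρ_m s.
s = t ρ_ice / ρ_m = 1.83 km × 0.917/3.26 = 0.515 km.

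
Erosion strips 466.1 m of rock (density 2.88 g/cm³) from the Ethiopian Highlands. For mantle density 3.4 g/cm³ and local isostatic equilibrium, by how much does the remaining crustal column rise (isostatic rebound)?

Unloading: uplift u = e ρ_c/ρ_m = 466.1 m × 2.88/3.4 = 395 m.

395 m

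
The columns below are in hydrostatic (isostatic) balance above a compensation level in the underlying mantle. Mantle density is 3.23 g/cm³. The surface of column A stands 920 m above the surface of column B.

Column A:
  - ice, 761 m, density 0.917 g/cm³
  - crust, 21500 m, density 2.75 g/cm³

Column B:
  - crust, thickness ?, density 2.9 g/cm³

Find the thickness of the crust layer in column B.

27600 m

Take the compensation level at the base of the deeper column (depth z_c below the surface of column A) and equate Σ ρ_i t_i down to z_c; mantle fills any gap and the z_c terms cancel.
Column A: 761×0.917 + 21500×2.75 + (z_c − 22261)×3.23
Column B: 920×0 + x×2.9 + (z_c − 920 − 0 − x)×3.23
The z_c×3.23 term appears on both sides and cancels. Collect the known terms of each column as K = Σ(ρt)_known − 3.23 × (depth of known layers): K_A = 59822.837 − 3.23×22261 = −12080.193; K_B = 0 − 3.23×(920 + 0) = −2971.6.
Balance: K_A = K_B − x×(3.23 − 2.9), so x = (K_B − K_A)/(3.23 − 2.9) = 9108.59/0.33 = 27600 m.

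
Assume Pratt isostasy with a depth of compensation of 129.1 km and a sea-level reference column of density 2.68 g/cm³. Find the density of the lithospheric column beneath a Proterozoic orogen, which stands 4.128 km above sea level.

Pratt balance: ρ_ref D = ρ (D + h).
ρ = ρ_ref D/(D + h) = 2.68 × 129.1 km/(129.1 km + 4.128 km) = 2.6 g/cm³.

2.6 g/cm³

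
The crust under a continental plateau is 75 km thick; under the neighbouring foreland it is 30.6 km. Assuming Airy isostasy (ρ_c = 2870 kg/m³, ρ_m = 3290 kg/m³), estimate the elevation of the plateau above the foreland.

5.67 km

Excess crust Δ = 75 km − 30.6 km = 44.4 km, split between elevation h and root r with h + r = Δ.
Airy balance ρ_c h = (ρ_m − ρ_c) r gives r = h ρ_c/(ρ_m − ρ_c), so h (1 + ρ_c/(ρ_m − ρ_c)) = Δ, i.e. h = Δ (ρ_m − ρ_c)/ρ_m.
h = 44.4 km × 420/3290 = 5.67 km.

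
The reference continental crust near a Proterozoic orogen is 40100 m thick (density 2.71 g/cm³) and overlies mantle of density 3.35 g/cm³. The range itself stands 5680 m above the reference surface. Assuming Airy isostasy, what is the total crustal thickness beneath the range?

Root depth r = h ρ_c / (ρ_m − ρ_c) = 5680 m × 2.71 / 0.64 = 24050 m.
Total thickness = T + h + r = 40100 m + 5680 m + 24050 m = 69800 m.

69800 m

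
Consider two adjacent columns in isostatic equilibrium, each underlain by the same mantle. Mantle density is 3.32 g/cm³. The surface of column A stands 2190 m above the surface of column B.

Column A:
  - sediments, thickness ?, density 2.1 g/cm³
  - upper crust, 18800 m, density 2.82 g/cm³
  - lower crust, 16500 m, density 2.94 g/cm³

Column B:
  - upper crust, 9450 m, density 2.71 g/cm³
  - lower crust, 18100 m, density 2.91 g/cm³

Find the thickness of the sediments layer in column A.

Take the compensation level at the base of the deeper column (depth z_c below the surface of column A) and equate Σ ρ_i t_i down to z_c; mantle fills any gap and the z_c terms cancel.
Column A: x×2.1 + 18800×2.82 + 16500×2.94 + (z_c − 35300 − x)×3.32
Column B: 2190×0 + 9450×2.71 + 18100×2.91 + (z_c − 2190 − 27550)×3.32
The z_c×3.32 term appears on both sides and cancels. Collect the known terms of each column as K = Σ(ρt)_known − 3.32 × (depth of known layers): K_A = 101526 − 3.32×35300 = −15670; K_B = 78280.5 − 3.32×(2190 + 27550) = −20456.3.
Balance: K_A − x×(3.32 − 2.1) = K_B, so x = (K_A − K_B)/(3.32 − 2.1) = 4786.3/1.22 = 3920 m.

3920 m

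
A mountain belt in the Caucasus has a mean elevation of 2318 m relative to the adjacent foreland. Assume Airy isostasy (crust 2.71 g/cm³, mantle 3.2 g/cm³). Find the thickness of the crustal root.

Isostatic balance requires: the weight of the topography is balanced by the buoyancy of the root, ρ_c h = (ρ_m − ρ_c) r.
r = h · ρ_c / (ρ_m − ρ_c) = 2318 m × 2.71 / (3.2 − 2.71) = 12800 m.

12800 m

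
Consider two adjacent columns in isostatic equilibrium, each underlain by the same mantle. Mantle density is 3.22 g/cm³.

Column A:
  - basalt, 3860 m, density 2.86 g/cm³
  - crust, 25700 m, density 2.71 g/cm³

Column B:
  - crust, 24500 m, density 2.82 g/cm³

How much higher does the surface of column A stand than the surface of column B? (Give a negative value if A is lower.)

1460 m

For any compensation level in the mantle, the mantle terms cancel and isostasy reduces to e = (Σt_A − Σt_B) − (Σ(ρt)_A − Σ(ρt)_B) / ρ_m.
Σt_A = 29560 m; Σt_B = 24500 m; Σ(ρt)_A = 80686.6; Σ(ρt)_B = 69090 (in m·g/cm³).
e = (29560 − 24500) − (80686.6 − 69090) / 3.22 = 1460 m.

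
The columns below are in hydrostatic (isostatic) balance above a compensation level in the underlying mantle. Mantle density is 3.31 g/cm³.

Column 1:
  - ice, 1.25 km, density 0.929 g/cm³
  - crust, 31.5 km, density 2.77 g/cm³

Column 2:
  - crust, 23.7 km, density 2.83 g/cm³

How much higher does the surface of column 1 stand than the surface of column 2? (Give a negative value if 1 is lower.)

2.6 km

For any compensation level in the mantle, the mantle terms cancel and isostasy reduces to e = (Σt_1 − Σt_2) − (Σ(ρt)_1 − Σ(ρt)_2) / ρ_m.
Σt_1 = 32.75 km; Σt_2 = 23.7 km; Σ(ρt)_1 = 88.41625; Σ(ρt)_2 = 67.071 (in km·g/cm³).
e = (32.75 − 23.7) − (88.41625 − 67.071) / 3.31 = 2.6 km.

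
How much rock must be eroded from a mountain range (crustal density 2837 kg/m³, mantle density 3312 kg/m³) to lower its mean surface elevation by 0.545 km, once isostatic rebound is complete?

Net drop Δ = e − u = e − e ρ_c/ρ_m = e (ρ_m − ρ_c)/ρ_m.
e = Δ ρ_m/(ρ_m − ρ_c) = 0.545 km × 3312/475 = 3.8 km.

3.8 km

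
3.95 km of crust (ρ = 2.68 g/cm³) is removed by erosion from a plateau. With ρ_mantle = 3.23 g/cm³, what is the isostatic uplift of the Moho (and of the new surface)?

Unloading: uplift u = e ρ_c/ρ_m = 3.95 km × 2.68/3.23 = 3.28 km.

3.28 km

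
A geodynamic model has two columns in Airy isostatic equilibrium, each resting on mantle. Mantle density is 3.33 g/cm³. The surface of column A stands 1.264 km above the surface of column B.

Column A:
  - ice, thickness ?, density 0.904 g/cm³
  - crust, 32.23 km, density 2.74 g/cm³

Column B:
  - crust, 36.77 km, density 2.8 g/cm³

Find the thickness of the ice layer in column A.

Take the compensation level at the base of the deeper column (depth z_c below the surface of column A) and equate Σ ρ_i t_i down to z_c; mantle fills any gap and the z_c terms cancel.
Column A: x×0.904 + 32.23×2.74 + (z_c − 32.23 − x)×3.33
Column B: 1.264×0 + 36.77×2.8 + (z_c − 1.264 − 36.77)×3.33
The z_c×3.33 term appears on both sides and cancels. Collect the known terms of each column as K = Σ(ρt)_known − 3.33 × (depth of known layers): K_A = 88.3102 − 3.33×32.23 = −19.0157; K_B = 102.956 − 3.33×(1.264 + 36.77) = −23.69722.
Balance: K_A − x×(3.33 − 0.904) = K_B, so x = (K_A − K_B)/(3.33 − 0.904) = 4.68152/2.426 = 1.93 km.

1.93 km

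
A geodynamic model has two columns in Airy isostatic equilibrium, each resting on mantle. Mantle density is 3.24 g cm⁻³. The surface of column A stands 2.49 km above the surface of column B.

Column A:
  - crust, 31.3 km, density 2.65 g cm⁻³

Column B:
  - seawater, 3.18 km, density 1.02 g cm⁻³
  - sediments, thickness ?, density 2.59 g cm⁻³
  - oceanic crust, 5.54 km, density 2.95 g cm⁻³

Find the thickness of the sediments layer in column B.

Take the compensation level at the base of the deeper column (depth z_c below the surface of column A) and equate Σ ρ_i t_i down to z_c; mantle fills any gap and the z_c terms cancel.
Column A: 31.3×2.65 + (z_c − 31.3)×3.24
Column B: 2.49×0 + 3.18×1.02 + x×2.59 + 5.54×2.95 + (z_c − 2.49 − 8.72 − x)×3.24
The z_c×3.24 term appears on both sides and cancels. Collect the known terms of each column as K = Σ(ρt)_known − 3.24 × (depth of known layers): K_A = 82.945 − 3.24×31.3 = −18.467; K_B = 19.5866 − 3.24×(2.49 + 8.72) = −16.7338.
Balance: K_A = K_B − x×(3.24 − 2.59), so x = (K_B − K_A)/(3.24 − 2.59) = 1.7332/0.65 = 2.67 km.

2.67 km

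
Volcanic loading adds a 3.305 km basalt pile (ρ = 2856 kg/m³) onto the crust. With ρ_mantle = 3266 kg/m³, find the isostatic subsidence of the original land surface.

Subaerial loading: s = t ρ_load / ρ_m.
s = 3.305 km × 2856/3266 = 2.89 km.

2.89 km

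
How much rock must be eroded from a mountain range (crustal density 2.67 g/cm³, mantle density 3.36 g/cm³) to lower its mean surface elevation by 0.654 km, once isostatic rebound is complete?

3.18 km

Net drop Δ = e − u = e − e ρ_c/ρ_m = e (ρ_m − ρ_c)/ρ_m.
e = Δ ρ_m/(ρ_m − ρ_c) = 0.654 km × 3.36/0.69 = 3.18 km.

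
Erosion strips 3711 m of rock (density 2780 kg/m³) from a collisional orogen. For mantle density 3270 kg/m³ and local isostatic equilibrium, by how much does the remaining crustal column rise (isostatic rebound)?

3150 m

Unloading: uplift u = e ρ_c/ρ_m = 3711 m × 2780/3270 = 3150 m.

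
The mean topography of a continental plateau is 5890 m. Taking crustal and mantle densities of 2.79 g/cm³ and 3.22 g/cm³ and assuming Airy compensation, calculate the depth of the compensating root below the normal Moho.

Isostatic balance requires: the weight of the topography is balanced by the buoyancy of the root, ρ_c h = (ρ_m − ρ_c) r.
r = h · ρ_c / (ρ_m − ρ_c) = 5890 m × 2.79 / (3.22 − 2.79) = 38200 m.

38200 m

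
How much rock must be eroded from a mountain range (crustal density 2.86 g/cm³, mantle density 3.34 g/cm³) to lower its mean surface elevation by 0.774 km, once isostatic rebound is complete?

Net drop Δ = e − u = e − e ρ_c/ρ_m = e (ρ_m − ρ_c)/ρ_m.
e = Δ ρ_m/(ρ_m − ρ_c) = 0.774 km × 3.34/0.48 = 5.39 km.

5.39 km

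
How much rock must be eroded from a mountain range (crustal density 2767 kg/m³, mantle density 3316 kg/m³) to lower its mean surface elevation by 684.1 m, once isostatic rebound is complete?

Net drop Δ = e − u = e − e ρ_c/ρ_m = e (ρ_m − ρ_c)/ρ_m.
e = Δ ρ_m/(ρ_m − ρ_c) = 684.1 m × 3316/549 = 4130 m.

4130 m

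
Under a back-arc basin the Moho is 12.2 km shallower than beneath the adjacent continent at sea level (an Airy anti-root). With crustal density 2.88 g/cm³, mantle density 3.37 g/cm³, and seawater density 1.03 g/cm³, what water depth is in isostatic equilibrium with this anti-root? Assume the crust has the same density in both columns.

3.23 km

Replacing a thickness d of crust by seawater at the top must be balanced by replacing crust with mantle at the base: d (ρ_c − ρ_w) = a (ρ_m − ρ_c).
d = a (ρ_m − ρ_c)/(ρ_c − ρ_w) = 12.2 km × 0.49/1.85 = 3.23 km.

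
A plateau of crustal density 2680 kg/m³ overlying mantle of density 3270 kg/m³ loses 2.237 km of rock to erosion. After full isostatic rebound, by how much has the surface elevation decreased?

0.404 km

Rebound u = e ρ_c/ρ_m = 2.237 km × 2680/3270 = 1.833 km.
Net surface drop = e − u = 2.237 km − 1.833 km = e (ρ_m − ρ_c)/ρ_m = 0.404 km.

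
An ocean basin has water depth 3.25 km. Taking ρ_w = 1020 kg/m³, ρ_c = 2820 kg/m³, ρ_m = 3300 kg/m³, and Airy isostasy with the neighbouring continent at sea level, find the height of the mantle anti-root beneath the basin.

Balancing pressure at the compensation depth: replacing crust with seawater at the top is compensated by replacing crust with mantle at the base: d (ρ_c − ρ_w) = a (ρ_m − ρ_c).
a = d (ρ_c − ρ_w)/(ρ_m − ρ_c) = 3.25 km × 1800/480 = 12.2 km.

12.2 km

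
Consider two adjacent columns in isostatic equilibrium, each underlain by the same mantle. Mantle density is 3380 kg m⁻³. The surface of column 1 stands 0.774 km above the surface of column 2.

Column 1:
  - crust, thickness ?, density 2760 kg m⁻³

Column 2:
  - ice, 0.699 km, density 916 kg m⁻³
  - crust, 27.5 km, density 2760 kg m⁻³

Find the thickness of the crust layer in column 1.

34.5 km

Take the compensation level at the base of the deeper column (depth z_c below the surface of column 1) and equate Σ ρ_i t_i down to z_c; mantle fills any gap and the z_c terms cancel.
Column 1: x×2760 + (z_c − 0 − x)×3380
Column 2: 0.774×0 + 0.699×916 + 27.5×2760 + (z_c − 0.774 − 28.199)×3380
The z_c×3380 term appears on both sides and cancels. Collect the known terms of each column as K = Σ(ρt)_known − 3380 × (depth of known layers): K_1 = 0 − 3380×0 = 0; K_2 = 76540.284 − 3380×(0.774 + 28.199) = −21388.456.
Balance: K_1 − x×(3380 − 2760) = K_2, so x = (K_1 − K_2)/(3380 − 2760) = 21388.5/620 = 34.5 km.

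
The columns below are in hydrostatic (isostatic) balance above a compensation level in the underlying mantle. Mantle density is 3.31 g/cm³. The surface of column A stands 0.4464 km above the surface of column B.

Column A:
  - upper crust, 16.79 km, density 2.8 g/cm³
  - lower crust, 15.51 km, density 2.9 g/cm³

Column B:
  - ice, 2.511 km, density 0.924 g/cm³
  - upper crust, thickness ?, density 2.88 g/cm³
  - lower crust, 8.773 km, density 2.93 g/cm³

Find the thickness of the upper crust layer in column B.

Take the compensation level at the base of the deeper column (depth z_c below the surface of column A) and equate Σ ρ_i t_i down to z_c; mantle fills any gap and the z_c terms cancel.
Column A: 16.79×2.8 + 15.51×2.9 + (z_c − 32.3)×3.31
Column B: 0.4464×0 + 2.511×0.924 + x×2.88 + 8.773×2.93 + (z_c − 0.4464 − 11.284 − x)×3.31
The z_c×3.31 term appears on both sides and cancels. Collect the known terms of each column as K = Σ(ρt)_known − 3.31 × (depth of known layers): K_A = 91.991 − 3.31×32.3 = −14.922; K_B = 28.025054 − 3.31×(0.4464 + 11.284) = −10.80257.
Balance: K_A = K_B − x×(3.31 − 2.88), so x = (K_B − K_A)/(3.31 − 2.88) = 4.11943/0.43 = 9.58 km.

9.58 km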